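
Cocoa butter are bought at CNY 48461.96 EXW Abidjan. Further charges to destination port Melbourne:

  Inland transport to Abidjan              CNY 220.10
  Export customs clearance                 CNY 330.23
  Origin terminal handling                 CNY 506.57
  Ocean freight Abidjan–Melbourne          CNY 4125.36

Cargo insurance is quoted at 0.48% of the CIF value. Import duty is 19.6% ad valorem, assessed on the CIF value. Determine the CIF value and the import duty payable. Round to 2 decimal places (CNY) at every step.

Let C be the CIF value. C = EXW price + pre-shipment costs + freight + 0.48% × C
C − 0.48% × C = 48461.96 + 220.10 + 330.23 + 506.57 + 4125.36
0.9952 × C = 53644.22
C = 53644.22 / 0.9952 = 53902.95
Insurance premium = 0.48% × 53902.95 = 258.73
Import duty = 53902.95 × 19.6% = 10564.98

CIF value: CNY 53902.95; import duty: CNY 10564.98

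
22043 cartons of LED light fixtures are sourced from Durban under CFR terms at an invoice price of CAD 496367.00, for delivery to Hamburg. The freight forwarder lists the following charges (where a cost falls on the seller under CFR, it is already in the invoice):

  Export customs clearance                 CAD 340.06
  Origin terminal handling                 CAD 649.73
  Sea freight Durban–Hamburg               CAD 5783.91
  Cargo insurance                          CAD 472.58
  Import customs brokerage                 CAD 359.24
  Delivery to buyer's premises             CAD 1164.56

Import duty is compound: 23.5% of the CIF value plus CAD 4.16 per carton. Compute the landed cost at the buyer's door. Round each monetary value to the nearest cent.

CFR: the seller pays costs through ocean freight to the destination port, but not insurance.
Already in the invoice (seller's account under CFR): export clearance, origin terminal, freight — exclude.
CIF value = CFR price + insurance = 496367.00 + 472.58 = 496839.58
Ad valorem component: 496839.58 × 23.5% = 116757.30
Specific component: 22043 × 4.16 = 91698.88
Import duty = 116757.30 + 91698.88 = 208456.18
Buyer bears: insurance 472.58 + brokerage 359.24 + delivery 1164.56 + duty 208456.18 = 210452.56
Landed cost = invoice 496367.00 + 210452.56 = 706819.56

Total landed cost: CAD 706819.56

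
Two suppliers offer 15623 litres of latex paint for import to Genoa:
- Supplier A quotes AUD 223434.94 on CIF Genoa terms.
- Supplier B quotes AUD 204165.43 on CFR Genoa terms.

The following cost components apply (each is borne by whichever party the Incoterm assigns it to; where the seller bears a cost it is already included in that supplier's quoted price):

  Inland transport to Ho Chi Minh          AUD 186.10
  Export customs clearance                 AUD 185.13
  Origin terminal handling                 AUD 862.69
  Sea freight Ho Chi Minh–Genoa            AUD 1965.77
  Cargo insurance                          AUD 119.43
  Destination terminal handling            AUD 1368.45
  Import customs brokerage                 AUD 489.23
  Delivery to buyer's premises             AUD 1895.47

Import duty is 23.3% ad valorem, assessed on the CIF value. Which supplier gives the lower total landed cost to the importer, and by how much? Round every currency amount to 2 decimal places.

Supplier A (CIF):
The CIF price already equals the CIF value: 223434.94
Import duty = 223434.94 × 23.3% = 52060.34
Buyer bears (A): 1368.45 + 489.23 + 1895.47 = 3753.15
Landed cost (A) = invoice 223434.94 + 3753.15 + duty 52060.34 = 279248.43
Supplier B (CFR):
CIF value = CFR price + insurance = 204165.43 + 119.43 = 204284.86
Import duty = 204284.86 × 23.3% = 47598.37
Buyer bears (B): 119.43 + 1368.45 + 489.23 + 1895.47 = 3872.58
Landed cost (B) = invoice 204165.43 + 3872.58 + duty 47598.37 = 255636.38
Difference = |279248.43 − 255636.38| = 23612.05

Supplier B is cheaper by AUD 23612.05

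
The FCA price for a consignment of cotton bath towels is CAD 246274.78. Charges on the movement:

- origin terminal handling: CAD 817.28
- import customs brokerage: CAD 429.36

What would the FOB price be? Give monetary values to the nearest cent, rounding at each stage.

FOB price: CAD 247092.06

Not relevant to the conversion: brokerage — on the buyer under both terms; not part of either seller's price.
From FCA to FOB, the seller additionally bears: origin terminal.
FOB price = 246274.78 + 817.28 = 247092.06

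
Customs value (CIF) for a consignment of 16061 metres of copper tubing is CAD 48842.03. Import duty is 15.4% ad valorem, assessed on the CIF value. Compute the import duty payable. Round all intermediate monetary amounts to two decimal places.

Import duty: CAD 7521.67

Import duty = 48842.03 × 15.4% = 7521.67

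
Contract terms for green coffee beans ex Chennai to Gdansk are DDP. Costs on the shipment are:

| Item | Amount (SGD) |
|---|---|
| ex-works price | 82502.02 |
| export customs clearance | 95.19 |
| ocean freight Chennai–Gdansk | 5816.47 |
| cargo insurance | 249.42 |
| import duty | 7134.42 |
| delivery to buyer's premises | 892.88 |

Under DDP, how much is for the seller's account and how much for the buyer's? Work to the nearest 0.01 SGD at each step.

Seller: SGD 96690.40; buyer: SGD 0.00

DDP: the seller bears all costs including import duty.
Seller's account: goods 82502.02 + export clearance 95.19 + freight 5816.47 + insurance 249.42 + duty 7134.42 + delivery 892.88 = 96690.40
Buyer's account: 0.00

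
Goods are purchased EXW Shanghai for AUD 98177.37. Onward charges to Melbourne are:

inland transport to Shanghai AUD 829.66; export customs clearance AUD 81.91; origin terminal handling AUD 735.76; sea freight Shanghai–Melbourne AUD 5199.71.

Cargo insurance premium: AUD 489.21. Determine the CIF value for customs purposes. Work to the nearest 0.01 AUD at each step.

CIF value: AUD 105513.62

CIF = EXW price + pre-shipment costs + freight + insurance
CIF = 98177.37 + 829.66 + 81.91 + 735.76 + 5199.71 + 489.21 = 105513.62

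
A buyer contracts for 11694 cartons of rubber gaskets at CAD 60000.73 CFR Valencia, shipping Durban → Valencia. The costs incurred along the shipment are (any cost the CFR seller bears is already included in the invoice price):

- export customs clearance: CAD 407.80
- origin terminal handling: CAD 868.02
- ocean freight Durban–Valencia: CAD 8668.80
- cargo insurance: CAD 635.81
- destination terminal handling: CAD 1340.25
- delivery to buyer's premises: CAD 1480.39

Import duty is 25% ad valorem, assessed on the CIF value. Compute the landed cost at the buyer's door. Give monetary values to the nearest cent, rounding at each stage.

Total landed cost: CAD 78616.32

CFR: the seller pays costs through ocean freight to the destination port, but not insurance.
Already in the invoice (seller's account under CFR): export clearance, origin terminal, freight — exclude.
CIF value = CFR price + insurance = 60000.73 + 635.81 = 60636.54
Import duty = 60636.54 × 25% = 15159.14
Buyer bears: insurance 635.81 + destination terminal 1340.25 + delivery 1480.39 + duty 15159.14 = 18615.59
Landed cost = invoice 60000.73 + 18615.59 = 78616.32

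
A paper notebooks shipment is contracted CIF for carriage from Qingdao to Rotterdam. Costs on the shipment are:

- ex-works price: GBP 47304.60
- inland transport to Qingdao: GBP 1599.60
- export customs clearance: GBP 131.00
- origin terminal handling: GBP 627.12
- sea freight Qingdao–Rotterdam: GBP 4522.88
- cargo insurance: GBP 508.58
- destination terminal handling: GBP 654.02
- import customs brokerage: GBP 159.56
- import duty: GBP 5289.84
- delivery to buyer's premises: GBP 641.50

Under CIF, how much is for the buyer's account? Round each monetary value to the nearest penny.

Buyer's account: GBP 6744.92

CIF: the seller pays costs through ocean freight and marine insurance to the destination port.
Seller's account: goods 47304.60 + inland to port 1599.60 + export clearance 131.00 + origin terminal 627.12 + freight 4522.88 + insurance 508.58 = 54693.78
Buyer's account: destination terminal 654.02 + brokerage 159.56 + duty 5289.84 + delivery 641.50 = 6744.92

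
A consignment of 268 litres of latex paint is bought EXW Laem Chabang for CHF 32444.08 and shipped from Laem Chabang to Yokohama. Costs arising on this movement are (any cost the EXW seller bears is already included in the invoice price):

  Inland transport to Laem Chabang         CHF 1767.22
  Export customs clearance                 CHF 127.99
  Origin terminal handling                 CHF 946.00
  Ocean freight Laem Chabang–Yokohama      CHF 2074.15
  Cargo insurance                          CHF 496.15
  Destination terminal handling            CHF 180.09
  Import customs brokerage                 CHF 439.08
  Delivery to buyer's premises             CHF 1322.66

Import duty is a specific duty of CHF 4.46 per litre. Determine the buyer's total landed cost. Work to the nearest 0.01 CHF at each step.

EXW: the seller makes goods available at their premises; the buyer bears all onward costs.
CIF value = EXW price + inland to port + export clearance + origin terminal + freight + insurance = 32444.08 + 1767.22 + 127.99 + 946.00 + 2074.15 + 496.15 = 37855.59
Import duty = 268 × 4.46 = 1195.28
Buyer bears: inland to port 1767.22 + export clearance 127.99 + origin terminal 946.00 + freight 2074.15 + insurance 496.15 + destination terminal 180.09 + brokerage 439.08 + delivery 1322.66 + duty 1195.28 = 8548.62
Landed cost = invoice 32444.08 + 8548.62 = 40992.70

Total landed cost: CHF 40992.70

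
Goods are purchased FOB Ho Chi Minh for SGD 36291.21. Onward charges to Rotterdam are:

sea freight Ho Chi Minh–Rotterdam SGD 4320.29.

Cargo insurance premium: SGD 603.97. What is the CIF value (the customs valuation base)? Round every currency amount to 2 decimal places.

CIF value: SGD 41215.47

CIF = FOB price + freight + insurance
CIF = 36291.21 + 4320.29 + 603.97 = 41215.47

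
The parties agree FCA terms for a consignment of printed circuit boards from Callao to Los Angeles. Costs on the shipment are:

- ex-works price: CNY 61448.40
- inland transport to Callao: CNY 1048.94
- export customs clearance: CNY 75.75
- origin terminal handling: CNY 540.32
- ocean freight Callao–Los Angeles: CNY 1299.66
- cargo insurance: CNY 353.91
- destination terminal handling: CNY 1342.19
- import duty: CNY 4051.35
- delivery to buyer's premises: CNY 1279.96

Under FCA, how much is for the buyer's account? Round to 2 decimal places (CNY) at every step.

Buyer's account: CNY 8867.39

FCA: the seller delivers export-cleared goods to the carrier; the buyer bears costs from that point.
Seller's account: goods 61448.40 + inland to port 1048.94 + export clearance 75.75 = 62573.09
Buyer's account: origin terminal 540.32 + freight 1299.66 + insurance 353.91 + destination terminal 1342.19 + duty 4051.35 + delivery 1279.96 = 8867.39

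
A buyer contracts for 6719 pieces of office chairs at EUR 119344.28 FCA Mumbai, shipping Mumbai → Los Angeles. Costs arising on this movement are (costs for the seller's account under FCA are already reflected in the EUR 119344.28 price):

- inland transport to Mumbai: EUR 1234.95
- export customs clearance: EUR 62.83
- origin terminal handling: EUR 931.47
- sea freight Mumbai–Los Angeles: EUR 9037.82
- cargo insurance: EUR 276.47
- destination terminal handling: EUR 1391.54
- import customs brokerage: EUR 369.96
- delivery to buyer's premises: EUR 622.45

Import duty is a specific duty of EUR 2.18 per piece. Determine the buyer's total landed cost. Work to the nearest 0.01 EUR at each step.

Total landed cost: EUR 146621.41

FCA: the seller delivers export-cleared goods to the carrier; the buyer bears costs from that point.
Already in the invoice (seller's account under FCA): inland to port, export clearance — exclude.
CIF value = FCA price + origin terminal + freight + insurance = 119344.28 + 931.47 + 9037.82 + 276.47 = 129590.04
Import duty = 6719 × 2.18 = 14647.42
Buyer bears: origin terminal 931.47 + freight 9037.82 + insurance 276.47 + destination terminal 1391.54 + brokerage 369.96 + delivery 622.45 + duty 14647.42 = 27277.13
Landed cost = invoice 119344.28 + 27277.13 = 146621.41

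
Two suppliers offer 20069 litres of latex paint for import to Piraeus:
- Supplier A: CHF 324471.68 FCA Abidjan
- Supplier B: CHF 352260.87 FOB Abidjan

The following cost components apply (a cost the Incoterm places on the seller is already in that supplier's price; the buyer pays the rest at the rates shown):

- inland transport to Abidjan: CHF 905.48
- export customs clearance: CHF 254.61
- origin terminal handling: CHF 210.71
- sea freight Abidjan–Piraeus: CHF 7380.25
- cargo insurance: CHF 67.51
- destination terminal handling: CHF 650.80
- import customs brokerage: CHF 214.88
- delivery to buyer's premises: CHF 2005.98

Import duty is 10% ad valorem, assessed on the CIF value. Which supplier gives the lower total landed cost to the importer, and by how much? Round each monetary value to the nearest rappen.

Supplier A (FCA):
CIF value = FCA price + origin terminal + freight + insurance = 324471.68 + 210.71 + 7380.25 + 67.51 = 332130.15
Import duty = 332130.15 × 10% = 33213.02
Buyer bears (A): 210.71 + 7380.25 + 67.51 + 650.80 + 214.88 + 2005.98 = 10530.13
Landed cost (A) = invoice 324471.68 + 10530.13 + duty 33213.02 = 368214.83
Supplier B (FOB):
CIF value = FOB price + freight + insurance = 352260.87 + 7380.25 + 67.51 = 359708.63
Import duty = 359708.63 × 10% = 35970.86
Buyer bears (B): 7380.25 + 67.51 + 650.80 + 214.88 + 2005.98 = 10319.42
Landed cost (B) = invoice 352260.87 + 10319.42 + duty 35970.86 = 398551.15
Difference = |368214.83 − 398551.15| = 30336.32

Supplier A is cheaper by CHF 30336.32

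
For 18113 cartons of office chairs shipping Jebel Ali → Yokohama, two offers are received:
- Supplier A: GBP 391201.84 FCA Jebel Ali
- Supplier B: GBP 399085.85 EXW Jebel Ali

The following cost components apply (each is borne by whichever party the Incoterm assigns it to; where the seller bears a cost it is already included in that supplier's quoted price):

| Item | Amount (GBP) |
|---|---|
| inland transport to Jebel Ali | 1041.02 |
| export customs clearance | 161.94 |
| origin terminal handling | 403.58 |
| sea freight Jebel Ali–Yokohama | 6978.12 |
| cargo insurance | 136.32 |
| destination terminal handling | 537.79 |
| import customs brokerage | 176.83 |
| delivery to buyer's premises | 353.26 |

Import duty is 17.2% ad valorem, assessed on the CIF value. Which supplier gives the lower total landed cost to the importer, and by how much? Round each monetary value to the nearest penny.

Supplier A is cheaper by GBP 10649.92

Supplier A (FCA):
CIF value = FCA price + origin terminal + freight + insurance = 391201.84 + 403.58 + 6978.12 + 136.32 = 398719.86
Import duty = 398719.86 × 17.2% = 68579.82
Buyer bears (A): 403.58 + 6978.12 + 136.32 + 537.79 + 176.83 + 353.26 = 8585.90
Landed cost (A) = invoice 391201.84 + 8585.90 + duty 68579.82 = 468367.56
Supplier B (EXW):
CIF value = EXW price + inland to port + export clearance + origin terminal + freight + insurance = 399085.85 + 1041.02 + 161.94 + 403.58 + 6978.12 + 136.32 = 407806.83
Import duty = 407806.83 × 17.2% = 70142.77
Buyer bears (B): 1041.02 + 161.94 + 403.58 + 6978.12 + 136.32 + 537.79 + 176.83 + 353.26 = 9788.86
Landed cost (B) = invoice 399085.85 + 9788.86 + duty 70142.77 = 479017.48
Difference = |468367.56 − 479017.48| = 10649.92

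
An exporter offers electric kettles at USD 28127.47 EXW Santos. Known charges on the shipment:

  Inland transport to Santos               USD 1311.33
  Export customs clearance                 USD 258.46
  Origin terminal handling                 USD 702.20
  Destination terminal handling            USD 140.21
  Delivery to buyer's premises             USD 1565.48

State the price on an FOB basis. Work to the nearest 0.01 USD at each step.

Not relevant to the conversion: destination terminal, delivery — on the buyer under both terms; not part of either seller's price.
From EXW to FOB, the seller additionally bears: inland to port, export clearance, origin terminal.
FOB price = 28127.47 + 1311.33 + 258.46 + 702.20 = 30399.46

FOB price: USD 30399.46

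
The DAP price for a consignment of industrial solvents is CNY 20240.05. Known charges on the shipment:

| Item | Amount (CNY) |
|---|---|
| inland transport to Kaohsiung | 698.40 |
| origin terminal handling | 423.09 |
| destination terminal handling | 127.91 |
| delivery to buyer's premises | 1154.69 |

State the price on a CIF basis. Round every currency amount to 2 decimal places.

Not relevant to the conversion: inland to port, origin terminal — on the seller under both DAP and CIF; already in the DAP price and stays in the CIF price.
From DAP to CIF, the seller no longer bears: destination terminal, delivery.
CIF price = 20240.05 − 127.91 − 1154.69 = 18957.45

CIF price: CNY 18957.45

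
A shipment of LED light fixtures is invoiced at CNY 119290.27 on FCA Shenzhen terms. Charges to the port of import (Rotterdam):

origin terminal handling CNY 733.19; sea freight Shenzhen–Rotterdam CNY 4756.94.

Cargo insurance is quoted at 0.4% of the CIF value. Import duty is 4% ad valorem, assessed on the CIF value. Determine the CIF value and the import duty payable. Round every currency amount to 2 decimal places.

Let C be the CIF value. C = FCA price + pre-shipment costs + freight + 0.4% × C
C − 0.4% × C = 119290.27 + 733.19 + 4756.94
0.996 × C = 124780.40
C = 124780.40 / 0.996 = 125281.53
Insurance premium = 0.4% × 125281.53 = 501.13
Import duty = 125281.53 × 4% = 5011.26

CIF value: CNY 125281.53; import duty: CNY 5011.26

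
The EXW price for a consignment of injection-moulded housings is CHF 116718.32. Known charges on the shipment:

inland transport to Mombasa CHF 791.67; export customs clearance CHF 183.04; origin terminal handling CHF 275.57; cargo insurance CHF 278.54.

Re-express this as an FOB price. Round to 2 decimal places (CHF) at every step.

FOB price: CHF 117968.60

Not relevant to the conversion: insurance — on the buyer under both terms; not part of either seller's price.
From EXW to FOB, the seller additionally bears: inland to port, export clearance, origin terminal.
FOB price = 116718.32 + 791.67 + 183.04 + 275.57 = 117968.60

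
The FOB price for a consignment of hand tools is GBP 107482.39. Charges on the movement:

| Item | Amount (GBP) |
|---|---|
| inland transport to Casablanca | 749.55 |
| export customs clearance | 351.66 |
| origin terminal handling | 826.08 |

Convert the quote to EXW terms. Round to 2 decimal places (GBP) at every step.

From FOB to EXW, the seller no longer bears: inland to port, export clearance, origin terminal.
EXW price = 107482.39 − 749.55 − 351.66 − 826.08 = 105555.10

EXW price: GBP 105555.10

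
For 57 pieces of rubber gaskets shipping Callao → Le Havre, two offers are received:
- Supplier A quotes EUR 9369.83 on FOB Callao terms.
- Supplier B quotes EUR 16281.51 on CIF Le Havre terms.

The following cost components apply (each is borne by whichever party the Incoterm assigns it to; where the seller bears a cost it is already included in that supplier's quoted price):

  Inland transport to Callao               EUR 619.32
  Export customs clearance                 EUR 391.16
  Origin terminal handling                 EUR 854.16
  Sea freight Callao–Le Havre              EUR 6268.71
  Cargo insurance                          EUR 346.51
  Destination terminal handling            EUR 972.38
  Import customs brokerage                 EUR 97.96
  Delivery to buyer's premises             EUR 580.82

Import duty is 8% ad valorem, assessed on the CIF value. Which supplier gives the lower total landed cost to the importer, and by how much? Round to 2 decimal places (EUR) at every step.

Supplier A is cheaper by EUR 320.18

Supplier A (FOB):
CIF value = FOB price + freight + insurance = 9369.83 + 6268.71 + 346.51 = 15985.05
Import duty = 15985.05 × 8% = 1278.80
Buyer bears (A): 6268.71 + 346.51 + 972.38 + 97.96 + 580.82 = 8266.38
Landed cost (A) = invoice 9369.83 + 8266.38 + duty 1278.80 = 18915.01
Supplier B (CIF):
The CIF price already equals the CIF value: 16281.51
Import duty = 16281.51 × 8% = 1302.52
Buyer bears (B): 972.38 + 97.96 + 580.82 = 1651.16
Landed cost (B) = invoice 16281.51 + 1651.16 + duty 1302.52 = 19235.19
Difference = |18915.01 − 19235.19| = 320.18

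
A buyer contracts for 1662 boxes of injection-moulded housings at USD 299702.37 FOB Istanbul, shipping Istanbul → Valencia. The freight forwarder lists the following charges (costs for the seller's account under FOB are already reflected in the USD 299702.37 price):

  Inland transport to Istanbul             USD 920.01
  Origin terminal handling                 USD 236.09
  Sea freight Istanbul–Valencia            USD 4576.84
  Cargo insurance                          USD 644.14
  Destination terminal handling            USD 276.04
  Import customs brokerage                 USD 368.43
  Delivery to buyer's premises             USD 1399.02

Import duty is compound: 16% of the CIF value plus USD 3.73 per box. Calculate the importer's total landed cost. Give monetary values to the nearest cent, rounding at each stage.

Total landed cost: USD 361953.84

FOB: the seller bears costs until goods are on board at the origin port; the buyer bears freight, insurance and all costs thereafter.
Already in the invoice (seller's account under FOB): inland to port, origin terminal — exclude.
CIF value = FOB price + freight + insurance = 299702.37 + 4576.84 + 644.14 = 304923.35
Ad valorem component: 304923.35 × 16% = 48787.74
Specific component: 1662 × 3.73 = 6199.26
Import duty = 48787.74 + 6199.26 = 54987.00
Buyer bears: freight 4576.84 + insurance 644.14 + destination terminal 276.04 + brokerage 368.43 + delivery 1399.02 + duty 54987.00 = 62251.47
Landed cost = invoice 299702.37 + 62251.47 = 361953.84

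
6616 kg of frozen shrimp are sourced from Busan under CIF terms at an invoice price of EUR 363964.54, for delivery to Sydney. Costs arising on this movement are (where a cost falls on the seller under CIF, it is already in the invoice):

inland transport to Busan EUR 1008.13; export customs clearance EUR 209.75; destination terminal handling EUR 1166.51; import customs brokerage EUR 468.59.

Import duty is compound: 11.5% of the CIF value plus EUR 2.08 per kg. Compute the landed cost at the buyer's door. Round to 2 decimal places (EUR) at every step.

CIF: the seller pays costs through ocean freight and marine insurance to the destination port.
Already in the invoice (seller's account under CIF): inland to port, export clearance — exclude.
The CIF price already equals the CIF value: 363964.54
Ad valorem component: 363964.54 × 11.5% = 41855.92
Specific component: 6616 × 2.08 = 13761.28
Import duty = 41855.92 + 13761.28 = 55617.20
Buyer bears: destination terminal 1166.51 + brokerage 468.59 + duty 55617.20 = 57252.30
Landed cost = invoice 363964.54 + 57252.30 = 421216.84

Total landed cost: EUR 421216.84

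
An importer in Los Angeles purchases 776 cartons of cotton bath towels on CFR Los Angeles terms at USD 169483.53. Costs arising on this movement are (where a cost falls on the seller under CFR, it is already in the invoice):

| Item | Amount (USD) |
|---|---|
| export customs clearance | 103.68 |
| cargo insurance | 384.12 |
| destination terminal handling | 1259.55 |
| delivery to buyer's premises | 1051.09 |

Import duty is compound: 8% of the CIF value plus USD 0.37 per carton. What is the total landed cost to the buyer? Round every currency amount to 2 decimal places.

CFR: the seller pays costs through ocean freight to the destination port, but not insurance.
Already in the invoice (seller's account under CFR): export clearance — exclude.
CIF value = CFR price + insurance = 169483.53 + 384.12 = 169867.65
Ad valorem component: 169867.65 × 8% = 13589.41
Specific component: 776 × 0.37 = 287.12
Import duty = 13589.41 + 287.12 = 13876.53
Buyer bears: insurance 384.12 + destination terminal 1259.55 + delivery 1051.09 + duty 13876.53 = 16571.29
Landed cost = invoice 169483.53 + 16571.29 = 186054.82

Total landed cost: USD 186054.82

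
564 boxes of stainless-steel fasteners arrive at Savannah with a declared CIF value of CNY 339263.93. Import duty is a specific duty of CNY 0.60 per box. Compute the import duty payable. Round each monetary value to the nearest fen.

Import duty: CNY 338.40

Import duty = 564 × 0.60 = 338.40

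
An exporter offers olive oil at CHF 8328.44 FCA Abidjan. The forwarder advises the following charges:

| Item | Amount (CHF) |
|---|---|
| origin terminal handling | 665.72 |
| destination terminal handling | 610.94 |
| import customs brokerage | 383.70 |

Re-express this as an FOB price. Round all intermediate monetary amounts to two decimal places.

Not relevant to the conversion: destination terminal, brokerage — on the buyer under both terms; not part of either seller's price.
From FCA to FOB, the seller additionally bears: origin terminal.
FOB price = 8328.44 + 665.72 = 8994.16

FOB price: CHF 8994.16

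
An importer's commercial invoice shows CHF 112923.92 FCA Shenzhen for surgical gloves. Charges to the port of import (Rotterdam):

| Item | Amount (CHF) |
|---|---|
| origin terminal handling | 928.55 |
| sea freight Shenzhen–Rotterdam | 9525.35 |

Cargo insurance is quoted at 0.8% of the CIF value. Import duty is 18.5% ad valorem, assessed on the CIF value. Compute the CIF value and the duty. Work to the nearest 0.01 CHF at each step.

Let C be the CIF value. C = FCA price + pre-shipment costs + freight + 0.8% × C
C − 0.8% × C = 112923.92 + 928.55 + 9525.35
0.992 × C = 123377.82
C = 123377.82 / 0.992 = 124372.80
Insurance premium = 0.8% × 124372.80 = 994.98
Import duty = 124372.80 × 18.5% = 23008.97

CIF value: CHF 124372.80; import duty: CHF 23008.97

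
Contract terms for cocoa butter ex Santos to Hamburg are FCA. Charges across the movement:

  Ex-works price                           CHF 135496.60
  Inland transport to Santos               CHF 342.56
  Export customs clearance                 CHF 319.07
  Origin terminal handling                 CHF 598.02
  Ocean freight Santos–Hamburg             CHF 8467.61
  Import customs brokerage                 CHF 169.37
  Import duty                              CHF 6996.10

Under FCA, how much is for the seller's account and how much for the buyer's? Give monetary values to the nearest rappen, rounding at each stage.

Seller: CHF 136158.23; buyer: CHF 16231.10

FCA: the seller delivers export-cleared goods to the carrier; the buyer bears costs from that point.
Seller's account: goods 135496.60 + inland to port 342.56 + export clearance 319.07 = 136158.23
Buyer's account: origin terminal 598.02 + freight 8467.61 + brokerage 169.37 + duty 6996.10 = 16231.10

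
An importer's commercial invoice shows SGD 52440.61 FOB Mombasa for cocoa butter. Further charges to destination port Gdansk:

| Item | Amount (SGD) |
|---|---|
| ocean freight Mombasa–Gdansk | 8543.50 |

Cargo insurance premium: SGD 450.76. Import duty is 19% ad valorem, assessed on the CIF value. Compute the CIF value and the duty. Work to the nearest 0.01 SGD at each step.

CIF = FOB price + freight + insurance
CIF = 52440.61 + 8543.50 + 450.76 = 61434.87
Import duty = 61434.87 × 19% = 11672.63

CIF value: SGD 61434.87; import duty: SGD 11672.63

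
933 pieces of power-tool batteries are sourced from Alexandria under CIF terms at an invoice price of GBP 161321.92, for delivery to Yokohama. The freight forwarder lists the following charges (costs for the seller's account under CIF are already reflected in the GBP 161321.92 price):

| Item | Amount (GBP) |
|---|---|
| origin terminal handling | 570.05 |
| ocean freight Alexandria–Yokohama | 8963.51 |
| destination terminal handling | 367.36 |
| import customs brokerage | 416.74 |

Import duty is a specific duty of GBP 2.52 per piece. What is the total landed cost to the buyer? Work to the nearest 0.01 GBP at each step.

CIF: the seller pays costs through ocean freight and marine insurance to the destination port.
Already in the invoice (seller's account under CIF): origin terminal, freight — exclude.
The CIF price already equals the CIF value: 161321.92
Import duty = 933 × 2.52 = 2351.16
Buyer bears: destination terminal 367.36 + brokerage 416.74 + duty 2351.16 = 3135.26
Landed cost = invoice 161321.92 + 3135.26 = 164457.18

Total landed cost: GBP 164457.18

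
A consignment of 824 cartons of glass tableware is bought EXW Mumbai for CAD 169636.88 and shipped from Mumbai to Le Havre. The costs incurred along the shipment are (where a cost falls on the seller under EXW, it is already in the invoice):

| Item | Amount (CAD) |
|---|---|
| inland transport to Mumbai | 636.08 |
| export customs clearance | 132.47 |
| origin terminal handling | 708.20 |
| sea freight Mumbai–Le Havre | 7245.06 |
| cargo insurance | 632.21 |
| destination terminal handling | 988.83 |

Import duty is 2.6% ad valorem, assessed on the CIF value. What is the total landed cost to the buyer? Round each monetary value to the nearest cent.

EXW: the seller makes goods available at their premises; the buyer bears all onward costs.
CIF value = EXW price + inland to port + export clearance + origin terminal + freight + insurance = 169636.88 + 636.08 + 132.47 + 708.20 + 7245.06 + 632.21 = 178990.90
Import duty = 178990.90 × 2.6% = 4653.76
Buyer bears: inland to port 636.08 + export clearance 132.47 + origin terminal 708.20 + freight 7245.06 + insurance 632.21 + destination terminal 988.83 + duty 4653.76 = 14996.61
Landed cost = invoice 169636.88 + 14996.61 = 184633.49

Total landed cost: CAD 184633.49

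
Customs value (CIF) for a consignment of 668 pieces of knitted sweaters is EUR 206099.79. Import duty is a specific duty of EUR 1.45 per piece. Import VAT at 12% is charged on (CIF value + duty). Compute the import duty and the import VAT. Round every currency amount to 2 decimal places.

Import duty: EUR 968.60; import VAT: EUR 24848.21

Import duty = 668 × 1.45 = 968.60
VAT base = CIF + duty = 206099.79 + 968.60 = 207068.39
Import VAT = 207068.39 × 12% = 24848.21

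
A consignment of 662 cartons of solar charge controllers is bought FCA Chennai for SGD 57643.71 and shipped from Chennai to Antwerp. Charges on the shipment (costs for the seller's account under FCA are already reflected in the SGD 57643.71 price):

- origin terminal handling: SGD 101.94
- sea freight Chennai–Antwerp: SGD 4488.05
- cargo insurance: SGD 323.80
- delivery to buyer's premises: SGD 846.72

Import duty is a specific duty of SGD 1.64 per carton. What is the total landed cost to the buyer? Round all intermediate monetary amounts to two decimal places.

Total landed cost: SGD 64489.90

FCA: the seller delivers export-cleared goods to the carrier; the buyer bears costs from that point.
CIF value = FCA price + origin terminal + freight + insurance = 57643.71 + 101.94 + 4488.05 + 323.80 = 62557.50
Import duty = 662 × 1.64 = 1085.68
Buyer bears: origin terminal 101.94 + freight 4488.05 + insurance 323.80 + delivery 846.72 + duty 1085.68 = 6846.19
Landed cost = invoice 57643.71 + 6846.19 = 64489.90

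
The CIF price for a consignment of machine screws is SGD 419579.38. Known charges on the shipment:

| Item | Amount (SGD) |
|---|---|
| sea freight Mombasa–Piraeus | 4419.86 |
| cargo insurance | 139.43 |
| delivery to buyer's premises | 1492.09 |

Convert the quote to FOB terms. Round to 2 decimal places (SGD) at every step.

FOB price: SGD 415020.09

Not relevant to the conversion: delivery — on the buyer under both terms; not part of either seller's price.
From CIF to FOB, the seller no longer bears: freight, insurance.
FOB price = 419579.38 − 4419.86 − 139.43 = 415020.09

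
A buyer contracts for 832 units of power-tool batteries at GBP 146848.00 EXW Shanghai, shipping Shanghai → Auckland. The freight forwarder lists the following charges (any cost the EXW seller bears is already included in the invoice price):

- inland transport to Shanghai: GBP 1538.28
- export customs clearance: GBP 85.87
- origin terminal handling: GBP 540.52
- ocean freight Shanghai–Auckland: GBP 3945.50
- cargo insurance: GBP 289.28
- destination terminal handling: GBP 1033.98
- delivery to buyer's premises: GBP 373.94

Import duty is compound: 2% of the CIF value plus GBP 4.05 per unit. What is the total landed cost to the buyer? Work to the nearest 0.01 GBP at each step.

Total landed cost: GBP 161089.92

EXW: the seller makes goods available at their premises; the buyer bears all onward costs.
CIF value = EXW price + inland to port + export clearance + origin terminal + freight + insurance = 146848.00 + 1538.28 + 85.87 + 540.52 + 3945.50 + 289.28 = 153247.45
Ad valorem component: 153247.45 × 2% = 3064.95
Specific component: 832 × 4.05 = 3369.60
Import duty = 3064.95 + 3369.60 = 6434.55
Buyer bears: inland to port 1538.28 + export clearance 85.87 + origin terminal 540.52 + freight 3945.50 + insurance 289.28 + destination terminal 1033.98 + delivery 373.94 + duty 6434.55 = 14241.92
Landed cost = invoice 146848.00 + 14241.92 = 161089.92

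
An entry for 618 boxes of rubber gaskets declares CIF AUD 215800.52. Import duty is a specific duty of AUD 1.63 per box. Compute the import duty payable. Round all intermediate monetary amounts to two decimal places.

Import duty: AUD 1007.34

Import duty = 618 × 1.63 = 1007.34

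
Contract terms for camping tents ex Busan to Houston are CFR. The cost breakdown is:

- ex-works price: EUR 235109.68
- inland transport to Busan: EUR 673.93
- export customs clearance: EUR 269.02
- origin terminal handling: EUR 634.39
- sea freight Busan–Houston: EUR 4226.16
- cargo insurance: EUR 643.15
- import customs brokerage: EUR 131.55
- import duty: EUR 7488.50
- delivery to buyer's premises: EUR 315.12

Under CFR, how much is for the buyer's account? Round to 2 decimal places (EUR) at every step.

Buyer's account: EUR 8578.32

CFR: the seller pays costs through ocean freight to the destination port, but not insurance.
Seller's account: goods 235109.68 + inland to port 673.93 + export clearance 269.02 + origin terminal 634.39 + freight 4226.16 = 240913.18
Buyer's account: insurance 643.15 + brokerage 131.55 + duty 7488.50 + delivery 315.12 = 8578.32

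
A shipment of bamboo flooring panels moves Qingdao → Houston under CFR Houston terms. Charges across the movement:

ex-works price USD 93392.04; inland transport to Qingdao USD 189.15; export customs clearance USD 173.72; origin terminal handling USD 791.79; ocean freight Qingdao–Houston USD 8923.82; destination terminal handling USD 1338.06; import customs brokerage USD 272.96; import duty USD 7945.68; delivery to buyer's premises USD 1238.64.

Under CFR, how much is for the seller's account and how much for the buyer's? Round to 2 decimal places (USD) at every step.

Seller: USD 103470.52; buyer: USD 10795.34

CFR: the seller pays costs through ocean freight to the destination port, but not insurance.
Seller's account: goods 93392.04 + inland to port 189.15 + export clearance 173.72 + origin terminal 791.79 + freight 8923.82 = 103470.52
Buyer's account: destination terminal 1338.06 + brokerage 272.96 + duty 7945.68 + delivery 1238.64 = 10795.34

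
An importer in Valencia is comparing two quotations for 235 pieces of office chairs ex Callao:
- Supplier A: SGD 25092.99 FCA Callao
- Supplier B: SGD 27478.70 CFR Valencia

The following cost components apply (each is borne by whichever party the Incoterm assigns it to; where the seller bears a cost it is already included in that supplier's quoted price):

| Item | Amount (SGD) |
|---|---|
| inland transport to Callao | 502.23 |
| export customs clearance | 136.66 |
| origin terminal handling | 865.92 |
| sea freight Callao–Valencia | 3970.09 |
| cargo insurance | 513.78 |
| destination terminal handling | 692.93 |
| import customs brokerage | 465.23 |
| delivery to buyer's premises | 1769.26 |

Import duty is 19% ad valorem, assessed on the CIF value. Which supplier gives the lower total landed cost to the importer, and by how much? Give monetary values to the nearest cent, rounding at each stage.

Supplier A (FCA):
CIF value = FCA price + origin terminal + freight + insurance = 25092.99 + 865.92 + 3970.09 + 513.78 = 30442.78
Import duty = 30442.78 × 19% = 5784.13
Buyer bears (A): 865.92 + 3970.09 + 513.78 + 692.93 + 465.23 + 1769.26 = 8277.21
Landed cost (A) = invoice 25092.99 + 8277.21 + duty 5784.13 = 39154.33
Supplier B (CFR):
CIF value = CFR price + insurance = 27478.70 + 513.78 = 27992.48
Import duty = 27992.48 × 19% = 5318.57
Buyer bears (B): 513.78 + 692.93 + 465.23 + 1769.26 = 3441.20
Landed cost (B) = invoice 27478.70 + 3441.20 + duty 5318.57 = 36238.47
Difference = |39154.33 − 36238.47| = 2915.86

Supplier B is cheaper by SGD 2915.86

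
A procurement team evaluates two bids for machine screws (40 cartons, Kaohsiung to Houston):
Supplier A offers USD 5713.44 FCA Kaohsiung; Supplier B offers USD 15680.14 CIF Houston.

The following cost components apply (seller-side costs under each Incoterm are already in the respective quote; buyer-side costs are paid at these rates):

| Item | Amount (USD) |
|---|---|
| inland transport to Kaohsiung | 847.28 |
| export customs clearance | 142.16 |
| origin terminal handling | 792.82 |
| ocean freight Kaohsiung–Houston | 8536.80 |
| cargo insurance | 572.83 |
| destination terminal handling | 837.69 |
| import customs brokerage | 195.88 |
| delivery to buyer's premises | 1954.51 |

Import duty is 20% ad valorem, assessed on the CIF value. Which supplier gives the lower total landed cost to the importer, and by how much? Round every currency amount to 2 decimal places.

Supplier A (FCA):
CIF value = FCA price + origin terminal + freight + insurance = 5713.44 + 792.82 + 8536.80 + 572.83 = 15615.89
Import duty = 15615.89 × 20% = 3123.18
Buyer bears (A): 792.82 + 8536.80 + 572.83 + 837.69 + 195.88 + 1954.51 = 12890.53
Landed cost (A) = invoice 5713.44 + 12890.53 + duty 3123.18 = 21727.15
Supplier B (CIF):
The CIF price already equals the CIF value: 15680.14
Import duty = 15680.14 × 20% = 3136.03
Buyer bears (B): 837.69 + 195.88 + 1954.51 = 2988.08
Landed cost (B) = invoice 15680.14 + 2988.08 + duty 3136.03 = 21804.25
Difference = |21727.15 − 21804.25| = 77.10

Supplier A is cheaper by USD 77.10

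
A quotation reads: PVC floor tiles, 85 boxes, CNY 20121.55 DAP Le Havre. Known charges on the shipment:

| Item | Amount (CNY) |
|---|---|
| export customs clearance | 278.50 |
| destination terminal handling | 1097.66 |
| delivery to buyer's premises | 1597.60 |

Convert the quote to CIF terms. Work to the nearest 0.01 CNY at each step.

CIF price: CNY 17426.29

Not relevant to the conversion: export clearance — on the seller under both DAP and CIF; already in the DAP price and stays in the CIF price.
From DAP to CIF, the seller no longer bears: destination terminal, delivery.
CIF price = 20121.55 − 1097.66 − 1597.60 = 17426.29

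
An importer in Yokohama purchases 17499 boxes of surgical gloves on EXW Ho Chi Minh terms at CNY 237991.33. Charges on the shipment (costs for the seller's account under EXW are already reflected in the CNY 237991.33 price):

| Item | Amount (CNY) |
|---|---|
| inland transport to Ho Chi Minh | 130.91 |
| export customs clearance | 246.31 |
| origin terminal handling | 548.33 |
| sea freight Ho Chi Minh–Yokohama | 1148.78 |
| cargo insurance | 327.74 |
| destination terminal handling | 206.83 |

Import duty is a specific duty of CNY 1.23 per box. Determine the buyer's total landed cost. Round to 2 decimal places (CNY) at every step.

EXW: the seller makes goods available at their premises; the buyer bears all onward costs.
CIF value = EXW price + inland to port + export clearance + origin terminal + freight + insurance = 237991.33 + 130.91 + 246.31 + 548.33 + 1148.78 + 327.74 = 240393.40
Import duty = 17499 × 1.23 = 21523.77
Buyer bears: inland to port 130.91 + export clearance 246.31 + origin terminal 548.33 + freight 1148.78 + insurance 327.74 + destination terminal 206.83 + duty 21523.77 = 24132.67
Landed cost = invoice 237991.33 + 24132.67 = 262124.00

Total landed cost: CNY 262124.00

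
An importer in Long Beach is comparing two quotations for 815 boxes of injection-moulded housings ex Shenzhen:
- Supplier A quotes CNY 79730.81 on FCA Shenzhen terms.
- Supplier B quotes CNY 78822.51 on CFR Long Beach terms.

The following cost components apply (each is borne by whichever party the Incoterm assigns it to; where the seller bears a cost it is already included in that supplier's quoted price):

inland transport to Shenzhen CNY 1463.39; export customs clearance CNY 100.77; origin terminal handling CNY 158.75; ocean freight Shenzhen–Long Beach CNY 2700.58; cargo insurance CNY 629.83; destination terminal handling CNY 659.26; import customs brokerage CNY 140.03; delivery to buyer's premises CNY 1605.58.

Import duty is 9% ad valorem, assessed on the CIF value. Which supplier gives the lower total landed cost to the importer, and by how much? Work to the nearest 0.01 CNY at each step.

Supplier A (FCA):
CIF value = FCA price + origin terminal + freight + insurance = 79730.81 + 158.75 + 2700.58 + 629.83 = 83219.97
Import duty = 83219.97 × 9% = 7489.80
Buyer bears (A): 158.75 + 2700.58 + 629.83 + 659.26 + 140.03 + 1605.58 = 5894.03
Landed cost (A) = invoice 79730.81 + 5894.03 + duty 7489.80 = 93114.64
Supplier B (CFR):
CIF value = CFR price + insurance = 78822.51 + 629.83 = 79452.34
Import duty = 79452.34 × 9% = 7150.71
Buyer bears (B): 629.83 + 659.26 + 140.03 + 1605.58 = 3034.70
Landed cost (B) = invoice 78822.51 + 3034.70 + duty 7150.71 = 89007.92
Difference = |93114.64 − 89007.92| = 4106.72

Supplier B is cheaper by CNY 4106.72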